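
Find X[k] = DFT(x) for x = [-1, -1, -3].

X[k] = Σ(n=0 to 2) x[n] · ω_3^(nk)
where ω_3 = e^(-2πi/3)

Computing each X[k]:
X[0] = -5
X[1] = 1.0000-1.7321i
X[2] = 1.0000+1.7321i

X = [-5, 1.0000-1.7321i, 1.0000+1.7321i]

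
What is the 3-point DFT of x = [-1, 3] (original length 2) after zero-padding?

Original 2-point DFT: [2, -4]
Zero-padded 3-point DFT provides frequency interpolation.

DFT_3([x, 0, ...]) = [2, -2.5000-2.5981i, -2.5000+2.5981i]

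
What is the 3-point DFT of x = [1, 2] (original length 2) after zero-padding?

Original 2-point DFT: [3, -1]
Zero-padded 3-point DFT provides frequency interpolation.

DFT_3([x, 0, ...]) = [3, -1.7321i, 1.7321i]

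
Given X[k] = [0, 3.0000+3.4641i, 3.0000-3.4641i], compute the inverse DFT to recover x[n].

x[n] = (1/3) Σ(k=0 to 2) X[k] · e^(2πikn/3)

Computing each x[n]:
x[0] = 2
x[1] = -3
x[2] = 1

x = [2, -3, 1]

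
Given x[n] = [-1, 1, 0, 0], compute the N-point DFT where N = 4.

X[k] = Σ(n=0 to 3) x[n] · ω_4^(nk)
where ω_4 = e^(-2πi/4)

Computing each X[k]:
X[0] = 0
X[1] = -1-1i
X[2] = -2
X[3] = -1+1i

X = [0, -1-1i, -2, -1+1i]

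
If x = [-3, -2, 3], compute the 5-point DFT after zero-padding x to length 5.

Original 3-point DFT: [-2, -3.5000+4.3301i, -3.5000-4.3301i]
Zero-padded 5-point DFT provides frequency interpolation.

DFT_5([x, 0, ...]) = [-2, -6.0451+0.1388i, -0.4549+4.0287i, -0.4549-4.0287i, -6.0451-0.1388i]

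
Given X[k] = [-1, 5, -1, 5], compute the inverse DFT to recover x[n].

x[n] = (1/4) Σ(k=0 to 3) X[k] · e^(2πikn/4)

Computing each x[n]:
x[0] = 2
x[1] = 0
x[2] = -3
x[3] = 0

x = [2, 0, -3, 0]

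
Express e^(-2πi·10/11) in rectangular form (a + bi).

ω_11^10 = e^(-2πi·10/11)
= cos(-2π·10/11) + i·sin(-2π·10/11)
= cos(-20π/11) + i·sin(-20π/11)

ω_11^10 = cos(-20π/11) + i·sin(-20π/11) = 0.8413+0.5406i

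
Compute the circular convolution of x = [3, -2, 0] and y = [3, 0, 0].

(x ⊛ y)[n] = Σ(m=0 to 2) x[m] · y[(n-m) mod 3]

Computing each output sample:
(x ⊛ y)[0] = 9
(x ⊛ y)[1] = -6
(x ⊛ y)[2] = 0

x ⊛ y = [9, -6, 0]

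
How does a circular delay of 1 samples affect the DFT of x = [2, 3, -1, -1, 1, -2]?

Time shift by 1: X_shifted[k] = ω_6^(1k) · X[k]
Shifted x = [-2, 2, 3, -1, -1, 1]

DFT(x[n-1]) = [2, -0.5000-4.3301i, -5.5000+2.5981i, -2, -5.5000-2.5981i, -0.5000+4.3301i]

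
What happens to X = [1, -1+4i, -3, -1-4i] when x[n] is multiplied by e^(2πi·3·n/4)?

Modulation property: DFT(ω_4^(-3n)·x[n]) = X[(k-3) mod 4], so circularly shift X by 3 positions.

X[k-3] = [-1+4i, -3, -1-4i, 1]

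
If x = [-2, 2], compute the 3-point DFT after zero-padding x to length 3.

Original 2-point DFT: [0, -4]
Zero-padded 3-point DFT provides frequency interpolation.

DFT_3([x, 0, ...]) = [0, -3.0000-1.7321i, -3.0000+1.7321i]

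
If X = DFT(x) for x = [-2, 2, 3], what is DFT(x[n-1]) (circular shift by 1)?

Time shift by 1: X_shifted[k] = ω_3^(1k) · X[k]
Shifted x = [3, -2, 2]

DFT(x[n-1]) = [3, 3.0000+3.4641i, 3.0000-3.4641i]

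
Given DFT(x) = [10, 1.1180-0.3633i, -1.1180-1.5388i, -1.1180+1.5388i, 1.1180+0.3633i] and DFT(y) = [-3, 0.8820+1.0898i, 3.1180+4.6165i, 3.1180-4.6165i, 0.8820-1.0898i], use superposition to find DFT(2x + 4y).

By linearity: DFT(2x + 4y) = 2·DFT(x) + 4·DFT(y)
= 2·[10, 1.1180-0.3633i, -1.1180-1.5388i, -1.1180+1.5388i, 1.1180+0.3633i] + 4·[-3, 0.8820+1.0898i, 3.1180+4.6165i, 3.1180-4.6165i, 0.8820-1.0898i]

Computing element-wise:
Z[0] = 2·(10) + 4·(-3) = 8
Z[1] = 2·(1.1180-0.3633i) + 4·(0.8820+1.0898i) = 5.7640+3.6326i
Z[2] = 2·(-1.1180-1.5388i) + 4·(3.1180+4.6165i) = 10.2360+15.3884i
Z[3] = 2·(-1.1180+1.5388i) + 4·(3.1180-4.6165i) = 10.2360-15.3884i
Z[4] = 2·(1.1180+0.3633i) + 4·(0.8820-1.0898i) = 5.7640-3.6326i

DFT(2x + 4y) = 2·X + 4·Y = [8, 5.7640+3.6326i, 10.2360+15.3884i, 10.2360-15.3884i, 5.7640-3.6326i]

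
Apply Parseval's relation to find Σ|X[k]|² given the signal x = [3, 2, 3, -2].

Parseval: Σ|x[n]|² = (1/N)Σ|X[k]|², so Σ|X[k]|² = N·Σ|x[n]|² = 4·26.0000

Σ|X[k]|² = N·Σ|x[n]|² = 4·26.0000 = 104.0000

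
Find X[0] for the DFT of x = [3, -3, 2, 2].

X[0] = Σ(n=0 to 3) x[n] · ω_4^0 = Σ x[n]
= (3) + (-3) + (2) + (2)

X[0] = 4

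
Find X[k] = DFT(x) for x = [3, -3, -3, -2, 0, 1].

X[k] = Σ(n=0 to 5) x[n] · ω_6^(nk)
where ω_6 = e^(-2πi/6)

Computing each X[k]:
X[0] = -4
X[1] = 5.5000+6.0622i
X[2] = 3.5000+0.8660i
X[3] = 4
X[4] = 3.5000-0.8660i
X[5] = 5.5000-6.0622i

X = [-4, 5.5000+6.0622i, 3.5000+0.8660i, 4, 3.5000-0.8660i, 5.5000-6.0622i]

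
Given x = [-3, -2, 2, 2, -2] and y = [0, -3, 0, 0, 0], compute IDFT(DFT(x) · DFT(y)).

(x ⊛ y)[n] = Σ(m=0 to 4) x[m] · y[(n-m) mod 5]

Computing each output sample:
(x ⊛ y)[0] = 6
(x ⊛ y)[1] = 9
(x ⊛ y)[2] = 6
(x ⊛ y)[3] = -6
(x ⊛ y)[4] = -6

x ⊛ y = [6, 9, 6, -6, -6]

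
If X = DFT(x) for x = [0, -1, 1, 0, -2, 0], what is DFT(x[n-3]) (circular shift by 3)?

Time shift by 3: X_shifted[k] = ω_6^(3k) · X[k]
Shifted x = [0, -2, 0, 0, -1, 1]

DFT(x[n-3]) = [-2, 1.7321i, 1.0000+3.4641i, 0, 1.0000-3.4641i, -1.7321i]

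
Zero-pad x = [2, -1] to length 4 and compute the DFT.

Original 2-point DFT: [1, 3]
Zero-padded 4-point DFT provides frequency interpolation.

DFT_4([x, 0, ...]) = [1, 2+1i, 3, 2-1i]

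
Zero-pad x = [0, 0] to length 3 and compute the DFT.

Original 2-point DFT: [0, 0]
Zero-padded 3-point DFT provides frequency interpolation.

DFT_3([x, 0, ...]) = [0, 0, 0]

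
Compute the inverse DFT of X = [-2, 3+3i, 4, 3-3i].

x[n] = (1/4) Σ(k=0 to 3) X[k] · e^(2πikn/4)

Computing each x[n]:
x[0] = 2
x[1] = -3
x[2] = -1
x[3] = 0

x = [2, -3, -1, 0]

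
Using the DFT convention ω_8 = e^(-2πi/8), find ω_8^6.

ω_8^6 = e^(-2πi·6/8)
= cos(-2π·6/8) + i·sin(-2π·6/8)
= cos(-12π/8) + i·sin(-12π/8)

ω_8^6 = cos(-12π/8) + i·sin(-12π/8) = 1i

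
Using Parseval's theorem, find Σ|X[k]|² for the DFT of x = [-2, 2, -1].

Parseval: Σ|x[n]|² = (1/N)Σ|X[k]|², so Σ|X[k]|² = N·Σ|x[n]|² = 3·9.0000

Σ|X[k]|² = N·Σ|x[n]|² = 3·9.0000 = 27.0000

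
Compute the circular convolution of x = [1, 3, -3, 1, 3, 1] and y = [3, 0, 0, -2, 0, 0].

(x ⊛ y)[n] = Σ(m=0 to 5) x[m] · y[(n-m) mod 6]

Computing each output sample:
(x ⊛ y)[0] = 1
(x ⊛ y)[1] = 3
(x ⊛ y)[2] = -11
(x ⊛ y)[3] = 1
(x ⊛ y)[4] = 3
(x ⊛ y)[5] = 9

x ⊛ y = [1, 3, -11, 1, 3, 9]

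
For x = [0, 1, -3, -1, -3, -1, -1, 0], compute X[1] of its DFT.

X[1] = Σ(n=0 to 7) x[n] · ω_8^(1n) where ω_8 = e^(-2πi/8)
= (0)·ω_8^0 + (1)·ω_8^1 + (-3)·ω_8^2 + (-1)·ω_8^3 + (-3)·ω_8^4 + (-1)·ω_8^5 + (-1)·ω_8^6 + (0)·ω_8^7

X[1] = 5.1213+1.2929i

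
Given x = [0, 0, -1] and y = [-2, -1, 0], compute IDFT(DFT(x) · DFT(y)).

(x ⊛ y)[n] = Σ(m=0 to 2) x[m] · y[(n-m) mod 3]

Computing each output sample:
(x ⊛ y)[0] = 1
(x ⊛ y)[1] = 0
(x ⊛ y)[2] = 2

x ⊛ y = [1, 0, 2]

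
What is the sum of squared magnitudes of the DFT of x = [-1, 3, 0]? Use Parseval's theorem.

Parseval: Σ|x[n]|² = (1/N)Σ|X[k]|², so Σ|X[k]|² = N·Σ|x[n]|² = 3·10.0000

Σ|X[k]|² = N·Σ|x[n]|² = 3·10.0000 = 30.0000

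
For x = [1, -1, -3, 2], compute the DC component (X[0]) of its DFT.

X[0] = Σ(n=0 to 3) x[n] · ω_4^0 = Σ x[n]
= (1) + (-1) + (-3) + (2)

X[0] = -1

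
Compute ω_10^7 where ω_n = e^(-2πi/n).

ω_10^7 = e^(-2πi·7/10)
= cos(-2π·7/10) + i·sin(-2π·7/10)
= cos(-14π/10) + i·sin(-14π/10)

ω_10^7 = cos(-14π/10) + i·sin(-14π/10) = -0.3090+0.9511i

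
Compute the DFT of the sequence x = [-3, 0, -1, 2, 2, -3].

X[k] = Σ(n=0 to 5) x[n] · ω_6^(nk)
where ω_6 = e^(-2πi/6)

Computing each X[k]:
X[0] = -3
X[1] = -7
X[2] = -5.1962i
X[3] = -1
X[4] = 5.1962i
X[5] = -7

X = [-3, -7, -5.1962i, -1, 5.1962i, -7]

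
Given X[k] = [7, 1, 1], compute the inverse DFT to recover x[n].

x[n] = (1/3) Σ(k=0 to 2) X[k] · e^(2πikn/3)

Computing each x[n]:
x[0] = 3
x[1] = 2
x[2] = 2

x = [3, 2, 2]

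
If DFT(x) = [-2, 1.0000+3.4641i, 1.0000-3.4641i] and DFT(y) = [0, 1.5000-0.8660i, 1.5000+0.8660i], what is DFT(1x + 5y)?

By linearity: DFT(1x + 5y) = 1·DFT(x) + 5·DFT(y)
= 1·[-2, 1.0000+3.4641i, 1.0000-3.4641i] + 5·[0, 1.5000-0.8660i, 1.5000+0.8660i]

Computing element-wise:
Z[0] = 1·(-2) + 5·(0) = -2
Z[1] = 1·(1.0000+3.4641i) + 5·(1.5000-0.8660i) = 8.5000-0.8659i
Z[2] = 1·(1.0000-3.4641i) + 5·(1.5000+0.8660i) = 8.5000+0.8659i

DFT(1x + 5y) = 1·X + 5·Y = [-2, 8.5000-0.8659i, 8.5000+0.8659i]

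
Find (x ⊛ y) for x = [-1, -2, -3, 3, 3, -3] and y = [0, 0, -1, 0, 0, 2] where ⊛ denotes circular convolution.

(x ⊛ y)[n] = Σ(m=0 to 5) x[m] · y[(n-m) mod 6]

Computing each output sample:
(x ⊛ y)[0] = -7
(x ⊛ y)[1] = -3
(x ⊛ y)[2] = 7
(x ⊛ y)[3] = 8
(x ⊛ y)[4] = -3
(x ⊛ y)[5] = -5

x ⊛ y = [-7, -3, 7, 8, -3, -5]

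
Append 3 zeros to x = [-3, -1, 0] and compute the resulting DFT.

Original 3-point DFT: [-4, -2.5000+0.8660i, -2.5000-0.8660i]
Zero-padded 6-point DFT provides frequency interpolation.

DFT_6([x, 0, ...]) = [-4, -3.5000+0.8660i, -2.5000+0.8660i, -2, -2.5000-0.8660i, -3.5000-0.8660i]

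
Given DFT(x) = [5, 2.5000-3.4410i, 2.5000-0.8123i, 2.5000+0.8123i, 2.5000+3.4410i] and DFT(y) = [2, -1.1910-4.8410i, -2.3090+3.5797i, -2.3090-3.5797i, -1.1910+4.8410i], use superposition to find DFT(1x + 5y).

By linearity: DFT(1x + 5y) = 1·DFT(x) + 5·DFT(y)
= 1·[5, 2.5000-3.4410i, 2.5000-0.8123i, 2.5000+0.8123i, 2.5000+3.4410i] + 5·[2, -1.1910-4.8410i, -2.3090+3.5797i, -2.3090-3.5797i, -1.1910+4.8410i]

Computing element-wise:
Z[0] = 1·(5) + 5·(2) = 15
Z[1] = 1·(2.5000-3.4410i) + 5·(-1.1910-4.8410i) = -3.4550-27.6460i
Z[2] = 1·(2.5000-0.8123i) + 5·(-2.3090+3.5797i) = -9.0450+17.0862i
Z[3] = 1·(2.5000+0.8123i) + 5·(-2.3090-3.5797i) = -9.0450-17.0862i
Z[4] = 1·(2.5000+3.4410i) + 5·(-1.1910+4.8410i) = -3.4550+27.6460i

DFT(1x + 5y) = 1·X + 5·Y = [15, -3.4550-27.6460i, -9.0450+17.0862i, -9.0450-17.0862i, -3.4550+27.6460i]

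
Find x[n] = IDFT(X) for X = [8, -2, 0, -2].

x[n] = (1/4) Σ(k=0 to 3) X[k] · e^(2πikn/4)

Computing each x[n]:
x[0] = 1
x[1] = 2
x[2] = 3
x[3] = 2

x = [1, 2, 3, 2]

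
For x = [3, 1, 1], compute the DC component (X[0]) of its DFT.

X[0] = Σ(n=0 to 2) x[n] · ω_3^0 = Σ x[n]
= (3) + (1) + (1)

X[0] = 5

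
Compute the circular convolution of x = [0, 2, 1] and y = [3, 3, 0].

(x ⊛ y)[n] = Σ(m=0 to 2) x[m] · y[(n-m) mod 3]

Computing each output sample:
(x ⊛ y)[0] = 3
(x ⊛ y)[1] = 6
(x ⊛ y)[2] = 9

x ⊛ y = [3, 6, 9]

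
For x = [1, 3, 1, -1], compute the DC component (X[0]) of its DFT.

X[0] = Σ(n=0 to 3) x[n] · ω_4^0 = Σ x[n]
= (1) + (3) + (1) + (-1)

X[0] = 4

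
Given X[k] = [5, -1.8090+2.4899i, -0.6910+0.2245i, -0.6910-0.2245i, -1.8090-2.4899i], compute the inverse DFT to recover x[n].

x[n] = (1/5) Σ(k=0 to 4) X[k] · e^(2πikn/5)

Computing each x[n]:
x[0] = 0
x[1] = 0
x[2] = 1
x[3] = 2
x[4] = 2

x = [0, 0, 1, 2, 2]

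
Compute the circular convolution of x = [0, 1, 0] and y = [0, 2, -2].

(x ⊛ y)[n] = Σ(m=0 to 2) x[m] · y[(n-m) mod 3]

Computing each output sample:
(x ⊛ y)[0] = -2
(x ⊛ y)[1] = 0
(x ⊛ y)[2] = 2

x ⊛ y = [-2, 0, 2]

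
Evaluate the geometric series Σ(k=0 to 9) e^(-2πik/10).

Sum of all nth roots of unity equals 0 for n > 1 (geometric series with r ≠ 1).

0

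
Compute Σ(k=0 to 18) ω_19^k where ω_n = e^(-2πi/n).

Sum of all nth roots of unity equals 0 for n > 1 (geometric series with r ≠ 1).

0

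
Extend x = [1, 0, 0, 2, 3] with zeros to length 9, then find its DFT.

Original 5-point DFT: [6, 0.3090+4.0287i, -0.8090-0.1388i, -0.8090+0.1388i, 0.3090-4.0287i]
Zero-padded 9-point DFT provides frequency interpolation.

DFT_9([x, 0, ...]) = [6, -2.8191-2.7581i, 2.2981+3.6604i, 1.5000-2.5981i, 0.5209+1.2224i, 0.5209-1.2224i, 1.5000+2.5981i, 2.2981-3.6604i, -2.8191+2.7581i]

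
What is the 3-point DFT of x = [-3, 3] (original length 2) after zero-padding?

Original 2-point DFT: [0, -6]
Zero-padded 3-point DFT provides frequency interpolation.

DFT_3([x, 0, ...]) = [0, -4.5000-2.5981i, -4.5000+2.5981i]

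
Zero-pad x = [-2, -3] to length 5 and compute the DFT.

Original 2-point DFT: [-5, 1]
Zero-padded 5-point DFT provides frequency interpolation.

DFT_5([x, 0, ...]) = [-5, -2.9271+2.8532i, 0.4271+1.7634i, 0.4271-1.7634i, -2.9271-2.8532i]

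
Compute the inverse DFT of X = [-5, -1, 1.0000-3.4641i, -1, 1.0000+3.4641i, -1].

x[n] = (1/6) Σ(k=0 to 5) X[k] · e^(2πikn/6)

Computing each x[n]:
x[0] = -1
x[1] = 0
x[2] = -2
x[3] = 0
x[4] = 0
x[5] = -2

x = [-1, 0, -2, 0, 0, -2]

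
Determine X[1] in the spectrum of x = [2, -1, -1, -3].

X[1] = Σ(n=0 to 3) x[n] · ω_4^(1n) where ω_4 = e^(-2πi/4)
= (2)·ω_4^0 + (-1)·ω_4^1 + (-1)·ω_4^2 + (-3)·ω_4^3

X[1] = 3-2i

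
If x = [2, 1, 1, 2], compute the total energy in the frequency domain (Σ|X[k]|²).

Parseval: Σ|x[n]|² = (1/N)Σ|X[k]|², so Σ|X[k]|² = N·Σ|x[n]|² = 4·10.0000

Σ|X[k]|² = N·Σ|x[n]|² = 4·10.0000 = 40.0000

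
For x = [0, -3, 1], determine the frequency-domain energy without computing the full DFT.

Parseval: Σ|x[n]|² = (1/N)Σ|X[k]|², so Σ|X[k]|² = N·Σ|x[n]|² = 3·10.0000

Σ|X[k]|² = N·Σ|x[n]|² = 3·10.0000 = 30.0000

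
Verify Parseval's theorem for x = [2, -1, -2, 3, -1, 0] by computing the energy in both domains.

Time domain:
Σ|x[n]|² = |2|² + |-1|² + |-2|² + |3|² + |-1|² + |0|² = 19.0000

Frequency domain:
(1/6)Σ|X[k]|² = (1/6)(|1|² + |1.7321i|² + |7|² + |-3|² + |7|² + |-1.7321i|²) = (1/6)·114.0000 = 19.0000

Both sides agree, confirming Parseval's theorem.

Σ|x[n]|² = (1/N)Σ|X[k]|² = 19.0000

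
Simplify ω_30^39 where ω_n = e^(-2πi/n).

Since ω_30^30 = 1, powers reduce modulo 30.
39 mod 30 = 9
So ω_30^39 = ω_30^9 = e^(-2πi·9/30)

ω_30^39 = ω_30^9 = -0.3090-0.9511i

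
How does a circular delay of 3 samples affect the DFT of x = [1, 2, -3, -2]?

Time shift by 3: X_shifted[k] = ω_4^(3k) · X[k]
Shifted x = [2, -3, -2, 1]

DFT(x[n-3]) = [-2, 4+4i, 2, 4-4i]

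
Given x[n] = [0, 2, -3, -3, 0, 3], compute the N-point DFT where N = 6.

X[k] = Σ(n=0 to 5) x[n] · ω_6^(nk)
where ω_6 = e^(-2πi/6)

Computing each X[k]:
X[0] = -1
X[1] = 7.0000+3.4641i
X[2] = -4.0000-1.7321i
X[3] = -5
X[4] = -4.0000+1.7321i
X[5] = 7.0000-3.4641i

X = [-1, 7.0000+3.4641i, -4.0000-1.7321i, -5, -4.0000+1.7321i, 7.0000-3.4641i]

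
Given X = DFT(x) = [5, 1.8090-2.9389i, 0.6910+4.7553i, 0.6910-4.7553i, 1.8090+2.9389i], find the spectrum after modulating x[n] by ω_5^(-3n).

Modulation property: DFT(ω_5^(-3n)·x[n]) = X[(k-3) mod 5], so circularly shift X by 3 positions.

X[k-3] = [0.6910+4.7553i, 0.6910-4.7553i, 1.8090+2.9389i, 5, 1.8090-2.9389i]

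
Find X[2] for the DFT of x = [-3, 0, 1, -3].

X[2] = Σ(n=0 to 3) x[n] · ω_4^(2n) where ω_4 = e^(-2πi/4)
= (-3)·ω_4^0 + (0)·ω_4^2 + (1)·ω_4^4 + (-3)·ω_4^6

X[2] = 1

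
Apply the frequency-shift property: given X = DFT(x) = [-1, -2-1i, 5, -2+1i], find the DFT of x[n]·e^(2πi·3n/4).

Modulation property: DFT(ω_4^(-3n)·x[n]) = X[(k-3) mod 4], so circularly shift X by 3 positions.

X[k-3] = [-2-1i, 5, -2+1i, -1]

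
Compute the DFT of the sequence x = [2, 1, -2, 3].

X[k] = Σ(n=0 to 3) x[n] · ω_4^(nk)
where ω_4 = e^(-2πi/4)

Computing each X[k]:
X[0] = 4
X[1] = 4+2i
X[2] = -4
X[3] = 4-2i

X = [4, 4+2i, -4, 4-2i]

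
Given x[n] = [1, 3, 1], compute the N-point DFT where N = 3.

X[k] = Σ(n=0 to 2) x[n] · ω_3^(nk)
where ω_3 = e^(-2πi/3)

Computing each X[k]:
X[0] = 5
X[1] = -1.0000-1.7321i
X[2] = -1.0000+1.7321i

X = [5, -1.0000-1.7321i, -1.0000+1.7321i]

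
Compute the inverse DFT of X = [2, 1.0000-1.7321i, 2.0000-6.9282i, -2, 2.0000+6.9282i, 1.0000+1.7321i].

x[n] = (1/6) Σ(k=0 to 5) X[k] · e^(2πikn/6)

Computing each x[n]:
x[0] = 1
x[1] = 3
x[2] = -2
x[3] = 1
x[4] = 1
x[5] = -2

x = [1, 3, -2, 1, 1, -2]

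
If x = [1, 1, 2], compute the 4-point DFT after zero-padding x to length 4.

Original 3-point DFT: [4, -0.5000+0.8660i, -0.5000-0.8660i]
Zero-padded 4-point DFT provides frequency interpolation.

DFT_4([x, 0, ...]) = [4, -1-1i, 2, -1+1i]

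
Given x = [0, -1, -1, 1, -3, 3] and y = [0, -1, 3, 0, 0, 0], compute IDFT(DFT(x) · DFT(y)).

(x ⊛ y)[n] = Σ(m=0 to 5) x[m] · y[(n-m) mod 6]

Computing each output sample:
(x ⊛ y)[0] = -12
(x ⊛ y)[1] = 9
(x ⊛ y)[2] = 1
(x ⊛ y)[3] = -2
(x ⊛ y)[4] = -4
(x ⊛ y)[5] = 6

x ⊛ y = [-12, 9, 1, -2, -4, 6]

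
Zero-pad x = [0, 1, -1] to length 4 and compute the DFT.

Original 3-point DFT: [0, -1.7321i, 1.7321i]
Zero-padded 4-point DFT provides frequency interpolation.

DFT_4([x, 0, ...]) = [0, 1-1i, -2, 1+1i]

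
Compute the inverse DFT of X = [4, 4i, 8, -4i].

x[n] = (1/4) Σ(k=0 to 3) X[k] · e^(2πikn/4)

Computing each x[n]:
x[0] = 3
x[1] = -3
x[2] = 3
x[3] = 1

x = [3, -3, 3, 1]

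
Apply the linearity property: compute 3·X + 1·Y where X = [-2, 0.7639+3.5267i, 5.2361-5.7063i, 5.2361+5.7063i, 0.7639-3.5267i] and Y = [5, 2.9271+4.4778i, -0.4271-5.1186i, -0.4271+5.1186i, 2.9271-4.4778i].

By linearity: DFT(3x + 1y) = 3·DFT(x) + 1·DFT(y)
= 3·[-2, 0.7639+3.5267i, 5.2361-5.7063i, 5.2361+5.7063i, 0.7639-3.5267i] + 1·[5, 2.9271+4.4778i, -0.4271-5.1186i, -0.4271+5.1186i, 2.9271-4.4778i]

Computing element-wise:
Z[0] = 3·(-2) + 1·(5) = -1
Z[1] = 3·(0.7639+3.5267i) + 1·(2.9271+4.4778i) = 5.2188+15.0579i
Z[2] = 3·(5.2361-5.7063i) + 1·(-0.4271-5.1186i) = 15.2812-22.2375i
Z[3] = 3·(5.2361+5.7063i) + 1·(-0.4271+5.1186i) = 15.2812+22.2375i
Z[4] = 3·(0.7639-3.5267i) + 1·(2.9271-4.4778i) = 5.2188-15.0579i

DFT(3x + 1y) = 3·X + 1·Y = [-1, 5.2188+15.0579i, 15.2812-22.2375i, 15.2812+22.2375i, 5.2188-15.0579i]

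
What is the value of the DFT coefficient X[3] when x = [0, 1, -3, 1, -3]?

X[3] = Σ(n=0 to 4) x[n] · ω_5^(3n) where ω_5 = e^(-2πi/5)
= (0)·ω_5^0 + (1)·ω_5^3 + (-3)·ω_5^6 + (1)·ω_5^9 + (-3)·ω_5^12

X[3] = 1.0000+6.1554i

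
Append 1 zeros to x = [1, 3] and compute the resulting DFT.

Original 2-point DFT: [4, -2]
Zero-padded 3-point DFT provides frequency interpolation.

DFT_3([x, 0, ...]) = [4, -0.5000-2.5981i, -0.5000+2.5981i]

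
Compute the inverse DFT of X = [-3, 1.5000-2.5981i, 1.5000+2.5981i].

x[n] = (1/3) Σ(k=0 to 2) X[k] · e^(2πikn/3)

Computing each x[n]:
x[0] = 0
x[1] = 0
x[2] = -3

x = [0, 0, -3]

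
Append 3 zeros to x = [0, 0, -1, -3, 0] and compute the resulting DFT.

Original 5-point DFT: [-4, 3.2361-1.1756i, -1.2361+1.9021i, -1.2361-1.9021i, 3.2361+1.1756i]
Zero-padded 8-point DFT provides frequency interpolation.

DFT_8([x, 0, ...]) = [-4, 2.1213+3.1213i, 1-3i, -2.1213+1.1213i, 2, -2.1213-1.1213i, 1+3i, 2.1213-3.1213i]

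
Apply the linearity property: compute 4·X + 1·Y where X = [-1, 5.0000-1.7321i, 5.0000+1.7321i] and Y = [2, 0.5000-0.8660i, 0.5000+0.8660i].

By linearity: DFT(4x + 1y) = 4·DFT(x) + 1·DFT(y)
= 4·[-1, 5.0000-1.7321i, 5.0000+1.7321i] + 1·[2, 0.5000-0.8660i, 0.5000+0.8660i]

Computing element-wise:
Z[0] = 4·(-1) + 1·(2) = -2
Z[1] = 4·(5.0000-1.7321i) + 1·(0.5000-0.8660i) = 20.5000-7.7944i
Z[2] = 4·(5.0000+1.7321i) + 1·(0.5000+0.8660i) = 20.5000+7.7944i

DFT(4x + 1y) = 4·X + 1·Y = [-2, 20.5000-7.7944i, 20.5000+7.7944i]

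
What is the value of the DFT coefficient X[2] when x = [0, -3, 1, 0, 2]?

X[2] = Σ(n=0 to 4) x[n] · ω_5^(2n) where ω_5 = e^(-2πi/5)
= (0)·ω_5^0 + (-3)·ω_5^2 + (1)·ω_5^4 + (0)·ω_5^6 + (2)·ω_5^8

X[2] = 1.1180+3.8900i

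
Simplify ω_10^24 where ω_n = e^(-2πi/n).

Since ω_10^10 = 1, powers reduce modulo 10.
24 mod 10 = 4
So ω_10^24 = ω_10^4 = e^(-2πi·4/10)

ω_10^24 = ω_10^4 = -0.8090-0.5878i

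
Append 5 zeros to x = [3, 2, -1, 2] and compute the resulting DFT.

Original 4-point DFT: [6, 4, -2, 4]
Zero-padded 9-point DFT provides frequency interpolation.

DFT_9([x, 0, ...]) = [6, 3.3584-2.0328i, 3.2870+0.1045i, 4.5000-2.5981i, -0.6454-3.0589i, -0.6454+3.0589i, 4.5000+2.5981i, 3.2870-0.1045i, 3.3584+2.0328i]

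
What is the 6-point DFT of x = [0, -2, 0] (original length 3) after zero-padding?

Original 3-point DFT: [-2, 1.0000+1.7321i, 1.0000-1.7321i]
Zero-padded 6-point DFT provides frequency interpolation.

DFT_6([x, 0, ...]) = [-2, -1.0000+1.7321i, 1.0000+1.7321i, 2, 1.0000-1.7321i, -1.0000-1.7321i]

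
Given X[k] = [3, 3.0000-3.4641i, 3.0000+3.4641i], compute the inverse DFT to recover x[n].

x[n] = (1/3) Σ(k=0 to 2) X[k] · e^(2πikn/3)

Computing each x[n]:
x[0] = 3
x[1] = 2
x[2] = -2

x = [3, 2, -2]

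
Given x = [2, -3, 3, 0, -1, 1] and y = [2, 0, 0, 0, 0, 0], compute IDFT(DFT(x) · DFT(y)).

(x ⊛ y)[n] = Σ(m=0 to 5) x[m] · y[(n-m) mod 6]

Computing each output sample:
(x ⊛ y)[0] = 4
(x ⊛ y)[1] = -6
(x ⊛ y)[2] = 6
(x ⊛ y)[3] = 0
(x ⊛ y)[4] = -2
(x ⊛ y)[5] = 2

x ⊛ y = [4, -6, 6, 0, -2, 2]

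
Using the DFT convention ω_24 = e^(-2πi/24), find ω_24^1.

ω_24^1 = e^(-2πi·1/24)
= cos(-2π·1/24) + i·sin(-2π·1/24)
= cos(-2π/24) + i·sin(-2π/24)

ω_24^1 = cos(-2π/24) + i·sin(-2π/24) = 0.9659-0.2588i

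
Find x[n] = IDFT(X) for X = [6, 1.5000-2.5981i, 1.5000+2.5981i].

x[n] = (1/3) Σ(k=0 to 2) X[k] · e^(2πikn/3)

Computing each x[n]:
x[0] = 3
x[1] = 3
x[2] = 0

x = [3, 3, 0]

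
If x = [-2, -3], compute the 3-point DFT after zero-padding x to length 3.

Original 2-point DFT: [-5, 1]
Zero-padded 3-point DFT provides frequency interpolation.

DFT_3([x, 0, ...]) = [-5, -0.5000+2.5981i, -0.5000-2.5981i]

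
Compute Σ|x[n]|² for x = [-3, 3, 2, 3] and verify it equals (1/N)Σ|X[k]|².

Time domain:
Σ|x[n]|² = |-3|² + |3|² + |2|² + |3|² = 31.0000

Frequency domain:
(1/4)Σ|X[k]|² = (1/4)(|5|² + |-5|² + |-7|² + |-5|²) = (1/4)·124.0000 = 31.0000

Both sides agree, confirming Parseval's theorem.

Σ|x[n]|² = (1/N)Σ|X[k]|² = 31.0000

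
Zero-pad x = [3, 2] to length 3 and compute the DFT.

Original 2-point DFT: [5, 1]
Zero-padded 3-point DFT provides frequency interpolation.

DFT_3([x, 0, ...]) = [5, 2.0000-1.7321i, 2.0000+1.7321i]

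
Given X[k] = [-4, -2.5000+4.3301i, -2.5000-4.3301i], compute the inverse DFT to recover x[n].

x[n] = (1/3) Σ(k=0 to 2) X[k] · e^(2πikn/3)

Computing each x[n]:
x[0] = -3
x[1] = -3
x[2] = 2

x = [-3, -3, 2]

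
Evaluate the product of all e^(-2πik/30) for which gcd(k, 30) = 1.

The primitive 30th roots of unity are ω_30^k for k coprime to 30: k ∈ {1, 7, 11, 13, 17, 19, 23, 29}
Their product equals the constant term of the cyclotomic polynomial Φ_30(x) up to sign.
For n ≥ 3, the product of all primitive nth roots of unity is 1. (For n=1 it is 1; for n=2 it is -1.)

1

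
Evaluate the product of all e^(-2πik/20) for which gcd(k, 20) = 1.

The primitive 20th roots of unity are ω_20^k for k coprime to 20: k ∈ {1, 3, 7, 9, 11, 13, 17, 19}
Their product equals the constant term of the cyclotomic polynomial Φ_20(x) up to sign.
For n ≥ 3, the product of all primitive nth roots of unity is 1. (For n=1 it is 1; for n=2 it is -1.)

1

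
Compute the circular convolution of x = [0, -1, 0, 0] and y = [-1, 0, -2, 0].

(x ⊛ y)[n] = Σ(m=0 to 3) x[m] · y[(n-m) mod 4]

Computing each output sample:
(x ⊛ y)[0] = 0
(x ⊛ y)[1] = 1
(x ⊛ y)[2] = 0
(x ⊛ y)[3] = 2

x ⊛ y = [0, 1, 0, 2]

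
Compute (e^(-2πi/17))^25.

Since ω_17^17 = 1, powers reduce modulo 17.
25 mod 17 = 8
So ω_17^25 = ω_17^8 = e^(-2πi·8/17)

ω_17^25 = ω_17^8 = -0.9830-0.1837i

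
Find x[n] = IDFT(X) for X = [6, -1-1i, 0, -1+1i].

x[n] = (1/4) Σ(k=0 to 3) X[k] · e^(2πikn/4)

Computing each x[n]:
x[0] = 1
x[1] = 2
x[2] = 2
x[3] = 1

x = [1, 2, 2, 1]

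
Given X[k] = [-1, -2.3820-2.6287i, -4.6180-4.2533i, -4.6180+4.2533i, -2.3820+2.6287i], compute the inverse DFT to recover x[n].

x[n] = (1/5) Σ(k=0 to 4) X[k] · e^(2πikn/5)

Computing each x[n]:
x[0] = -3
x[1] = 3
x[2] = -1
x[3] = 1
x[4] = -1

x = [-3, 3, -1, 1, -1]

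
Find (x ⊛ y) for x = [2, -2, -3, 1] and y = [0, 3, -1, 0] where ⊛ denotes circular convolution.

(x ⊛ y)[n] = Σ(m=0 to 3) x[m] · y[(n-m) mod 4]

Computing each output sample:
(x ⊛ y)[0] = 6
(x ⊛ y)[1] = 5
(x ⊛ y)[2] = -8
(x ⊛ y)[3] = -7

x ⊛ y = [6, 5, -8, -7]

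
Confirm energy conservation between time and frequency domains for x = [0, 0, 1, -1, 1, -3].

Time domain:
Σ|x[n]|² = |0|² + |0|² + |1|² + |-1|² + |1|² + |-3|² = 12.0000

Frequency domain:
(1/6)Σ|X[k]|² = (1/6)(|-2|² + |-1.5000-2.5981i|² + |-0.5000-2.5981i|² + |6|² + |-0.5000+2.5981i|² + |-1.5000+2.5981i|²) = (1/6)·72.0000 = 12.0000

Both sides agree, confirming Parseval's theorem.

Σ|x[n]|² = (1/N)Σ|X[k]|² = 12.0000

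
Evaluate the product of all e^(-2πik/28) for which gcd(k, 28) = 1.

The primitive 28th roots of unity are ω_28^k for k coprime to 28: k ∈ {1, 3, 5, 9, 11, 13, 15, 17, 19, 23, 25, 27}
Their product equals the constant term of the cyclotomic polynomial Φ_28(x) up to sign.
For n ≥ 3, the product of all primitive nth roots of unity is 1. (For n=1 it is 1; for n=2 it is -1.)

1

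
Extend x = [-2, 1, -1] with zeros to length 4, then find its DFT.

Original 3-point DFT: [-2, -2.0000-1.7321i, -2.0000+1.7321i]
Zero-padded 4-point DFT provides frequency interpolation.

DFT_4([x, 0, ...]) = [-2, -1-1i, -4, -1+1i]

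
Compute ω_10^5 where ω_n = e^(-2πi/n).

ω_10^5 = e^(-2πi·5/10)
= cos(-2π·5/10) + i·sin(-2π·5/10)
= cos(-10π/10) + i·sin(-10π/10)

ω_10^5 = cos(-10π/10) + i·sin(-10π/10) = -1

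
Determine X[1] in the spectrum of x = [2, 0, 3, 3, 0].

X[1] = Σ(n=0 to 4) x[n] · ω_5^(1n) where ω_5 = e^(-2πi/5)
= (2)·ω_5^0 + (0)·ω_5^1 + (3)·ω_5^2 + (3)·ω_5^3 + (0)·ω_5^4

X[1] = -2.8541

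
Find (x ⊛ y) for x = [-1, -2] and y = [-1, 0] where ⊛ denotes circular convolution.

(x ⊛ y)[n] = Σ(m=0 to 1) x[m] · y[(n-m) mod 2]

Computing each output sample:
(x ⊛ y)[0] = 1
(x ⊛ y)[1] = 2

x ⊛ y = [1, 2]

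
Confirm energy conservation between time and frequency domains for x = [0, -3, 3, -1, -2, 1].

Time domain:
Σ|x[n]|² = |0|² + |-3|² + |3|² + |-1|² + |-2|² + |1|² = 24.0000

Frequency domain:
(1/6)Σ|X[k]|² = (1/6)(|-2|² + |-0.5000-0.8660i|² + |-0.5000+7.7942i|² + |4|² + |-0.5000-7.7942i|² + |-0.5000+0.8660i|²) = (1/6)·144.0000 = 24.0000

Both sides agree, confirming Parseval's theorem.

Σ|x[n]|² = (1/N)Σ|X[k]|² = 24.0000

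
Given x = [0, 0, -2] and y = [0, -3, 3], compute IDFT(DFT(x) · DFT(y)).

(x ⊛ y)[n] = Σ(m=0 to 2) x[m] · y[(n-m) mod 3]

Computing each output sample:
(x ⊛ y)[0] = 6
(x ⊛ y)[1] = -6
(x ⊛ y)[2] = 0

x ⊛ y = [6, -6, 0]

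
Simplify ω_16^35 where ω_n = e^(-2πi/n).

Since ω_16^16 = 1, powers reduce modulo 16.
35 mod 16 = 3
So ω_16^35 = ω_16^3 = e^(-2πi·3/16)

ω_16^35 = ω_16^3 = 0.3827-0.9239i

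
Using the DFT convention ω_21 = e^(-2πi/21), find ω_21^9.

ω_21^9 = e^(-2πi·9/21)
= cos(-2π·9/21) + i·sin(-2π·9/21)
= cos(-18π/21) + i·sin(-18π/21)

ω_21^9 = cos(-18π/21) + i·sin(-18π/21) = -0.9010-0.4339i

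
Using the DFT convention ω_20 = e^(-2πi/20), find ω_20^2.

ω_20^2 = e^(-2πi·2/20)
= cos(-2π·2/20) + i·sin(-2π·2/20)
= cos(-4π/20) + i·sin(-4π/20)

ω_20^2 = cos(-4π/20) + i·sin(-4π/20) = 0.8090-0.5878i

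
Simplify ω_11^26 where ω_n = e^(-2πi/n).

Since ω_11^11 = 1, powers reduce modulo 11.
26 mod 11 = 4
So ω_11^26 = ω_11^4 = e^(-2πi·4/11)

ω_11^26 = ω_11^4 = -0.6549-0.7557i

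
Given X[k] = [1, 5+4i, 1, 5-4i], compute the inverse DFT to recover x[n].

x[n] = (1/4) Σ(k=0 to 3) X[k] · e^(2πikn/4)

Computing each x[n]:
x[0] = 3
x[1] = -2
x[2] = -2
x[3] = 2

x = [3, -2, -2, 2]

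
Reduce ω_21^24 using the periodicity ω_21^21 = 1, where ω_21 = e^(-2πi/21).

Since ω_21^21 = 1, powers reduce modulo 21.
24 mod 21 = 3
So ω_21^24 = ω_21^3 = e^(-2πi·3/21)

ω_21^24 = ω_21^3 = 0.6235-0.7818i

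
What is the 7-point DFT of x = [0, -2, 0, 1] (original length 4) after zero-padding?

Original 4-point DFT: [-1, 3i, 1, -3i]
Zero-padded 7-point DFT provides frequency interpolation.

DFT_7([x, 0, ...]) = [-1, -2.1479+1.1298i, 1.0685+2.7317i, 1.5794-0.1072i, 1.5794+0.1072i, 1.0685-2.7317i, -2.1479-1.1298i]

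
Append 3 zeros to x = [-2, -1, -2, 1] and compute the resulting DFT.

Original 4-point DFT: [-4, 2i, -4, -2i]
Zero-padded 7-point DFT provides frequency interpolation.

DFT_7([x, 0, ...]) = [-4, -3.0794+2.2978i, 0.6479+0.8890i, -2.5685-2.1047i, -2.5685+2.1047i, 0.6479-0.8890i, -3.0794-2.2978i]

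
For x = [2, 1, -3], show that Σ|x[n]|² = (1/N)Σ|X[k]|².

Time domain:
Σ|x[n]|² = |2|² + |1|² + |-3|² = 14.0000

Frequency domain:
(1/3)Σ|X[k]|² = (1/3)(|0|² + |3.0000-3.4641i|² + |3.0000+3.4641i|²) = (1/3)·42.0000 = 14.0000

Both sides agree, confirming Parseval's theorem.

Σ|x[n]|² = (1/N)Σ|X[k]|² = 14.0000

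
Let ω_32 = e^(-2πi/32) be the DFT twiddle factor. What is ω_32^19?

ω_32^19 = e^(-2πi·19/32)
= cos(-2π·19/32) + i·sin(-2π·19/32)
= cos(-38π/32) + i·sin(-38π/32)

ω_32^19 = cos(-38π/32) + i·sin(-38π/32) = -0.8315+0.5556i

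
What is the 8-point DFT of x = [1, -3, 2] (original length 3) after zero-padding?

Original 3-point DFT: [0, 1.5000+4.3301i, 1.5000-4.3301i]
Zero-padded 8-point DFT provides frequency interpolation.

DFT_8([x, 0, ...]) = [0, -1.1213+0.1213i, -1+3i, 3.1213+4.1213i, 6, 3.1213-4.1213i, -1-3i, -1.1213-0.1213i]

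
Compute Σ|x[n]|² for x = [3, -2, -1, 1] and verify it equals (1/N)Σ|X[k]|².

Time domain:
Σ|x[n]|² = |3|² + |-2|² + |-1|² + |1|² = 15.0000

Frequency domain:
(1/4)Σ|X[k]|² = (1/4)(|1|² + |4+3i|² + |3|² + |4-3i|²) = (1/4)·60.0000 = 15.0000

Both sides agree, confirming Parseval's theorem.

Σ|x[n]|² = (1/N)Σ|X[k]|² = 15.0000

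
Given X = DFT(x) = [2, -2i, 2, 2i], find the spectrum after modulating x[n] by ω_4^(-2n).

Modulation property: DFT(ω_4^(-2n)·x[n]) = X[(k-2) mod 4], so circularly shift X by 2 positions.

X[k-2] = [2, 2i, 2, -2i]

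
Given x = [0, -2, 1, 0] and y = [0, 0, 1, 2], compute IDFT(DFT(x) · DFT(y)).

(x ⊛ y)[n] = Σ(m=0 to 3) x[m] · y[(n-m) mod 4]

Computing each output sample:
(x ⊛ y)[0] = -3
(x ⊛ y)[1] = 2
(x ⊛ y)[2] = 0
(x ⊛ y)[3] = -2

x ⊛ y = [-3, 2, 0, -2]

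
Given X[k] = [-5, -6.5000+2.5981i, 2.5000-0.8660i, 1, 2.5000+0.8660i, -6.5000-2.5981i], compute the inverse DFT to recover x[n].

x[n] = (1/6) Σ(k=0 to 5) X[k] · e^(2πikn/6)

Computing each x[n]:
x[0] = -2
x[1] = -3
x[2] = -1
x[3] = 2
x[4] = 1
x[5] = -2

x = [-2, -3, -1, 2, 1, -2]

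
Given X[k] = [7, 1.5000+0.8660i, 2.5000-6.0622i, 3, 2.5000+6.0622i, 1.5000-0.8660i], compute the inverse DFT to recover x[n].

x[n] = (1/6) Σ(k=0 to 5) X[k] · e^(2πikn/6)

Computing each x[n]:
x[0] = 3
x[1] = 2
x[2] = -1
x[3] = 1
x[4] = 3
x[5] = -1

x = [3, 2, -1, 1, 3, -1]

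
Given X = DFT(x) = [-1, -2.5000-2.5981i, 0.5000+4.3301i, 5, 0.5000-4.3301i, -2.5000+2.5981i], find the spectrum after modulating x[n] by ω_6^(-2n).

Modulation property: DFT(ω_6^(-2n)·x[n]) = X[(k-2) mod 6], so circularly shift X by 2 positions.

X[k-2] = [0.5000-4.3301i, -2.5000+2.5981i, -1, -2.5000-2.5981i, 0.5000+4.3301i, 5]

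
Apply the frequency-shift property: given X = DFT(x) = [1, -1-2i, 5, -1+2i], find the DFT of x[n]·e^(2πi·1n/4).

Modulation property: DFT(ω_4^(-1n)·x[n]) = X[(k-1) mod 4], so circularly shift X by 1 positions.

X[k-1] = [-1+2i, 1, -1-2i, 5]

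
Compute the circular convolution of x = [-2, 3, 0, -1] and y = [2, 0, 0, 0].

(x ⊛ y)[n] = Σ(m=0 to 3) x[m] · y[(n-m) mod 4]

Computing each output sample:
(x ⊛ y)[0] = -4
(x ⊛ y)[1] = 6
(x ⊛ y)[2] = 0
(x ⊛ y)[3] = -2

x ⊛ y = [-4, 6, 0, -2]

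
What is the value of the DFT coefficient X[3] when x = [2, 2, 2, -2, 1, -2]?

X[3] = Σ(n=0 to 5) x[n] · ω_6^(3n) where ω_6 = e^(-2πi/6)
= (2)·ω_6^0 + (2)·ω_6^3 + (2)·ω_6^6 + (-2)·ω_6^9 + (1)·ω_6^12 + (-2)·ω_6^15

X[3] = 7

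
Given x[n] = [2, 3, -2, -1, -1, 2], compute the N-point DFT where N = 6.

X[k] = Σ(n=0 to 5) x[n] · ω_6^(nk)
where ω_6 = e^(-2πi/6)

Computing each X[k]:
X[0] = 3
X[1] = 7
X[2] = -1.7321i
X[3] = -5
X[4] = 1.7321i
X[5] = 7

X = [3, 7, -1.7321i, -5, 1.7321i, 7]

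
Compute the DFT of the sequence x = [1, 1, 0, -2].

X[k] = Σ(n=0 to 3) x[n] · ω_4^(nk)
where ω_4 = e^(-2πi/4)

Computing each X[k]:
X[0] = 0
X[1] = 1-3i
X[2] = 2
X[3] = 1+3i

X = [0, 1-3i, 2, 1+3i]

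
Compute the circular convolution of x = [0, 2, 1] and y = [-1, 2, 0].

(x ⊛ y)[n] = Σ(m=0 to 2) x[m] · y[(n-m) mod 3]

Computing each output sample:
(x ⊛ y)[0] = 2
(x ⊛ y)[1] = -2
(x ⊛ y)[2] = 3

x ⊛ y = [2, -2, 3]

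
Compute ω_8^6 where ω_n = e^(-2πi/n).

ω_8^6 = e^(-2πi·6/8)
= cos(-2π·6/8) + i·sin(-2π·6/8)
= cos(-12π/8) + i·sin(-12π/8)

ω_8^6 = cos(-12π/8) + i·sin(-12π/8) = 1i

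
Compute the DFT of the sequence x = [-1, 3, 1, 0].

X[k] = Σ(n=0 to 3) x[n] · ω_4^(nk)
where ω_4 = e^(-2πi/4)

Computing each X[k]:
X[0] = 3
X[1] = -2-3i
X[2] = -3
X[3] = -2+3i

X = [3, -2-3i, -3, -2+3i]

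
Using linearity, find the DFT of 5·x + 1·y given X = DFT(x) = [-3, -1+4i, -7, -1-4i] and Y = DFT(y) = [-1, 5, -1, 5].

By linearity: DFT(5x + 1y) = 5·DFT(x) + 1·DFT(y)
= 5·[-3, -1+4i, -7, -1-4i] + 1·[-1, 5, -1, 5]

Computing element-wise:
Z[0] = 5·(-3) + 1·(-1) = -16
Z[1] = 5·(-1+4i) + 1·(5) = 20i
Z[2] = 5·(-7) + 1·(-1) = -36
Z[3] = 5·(-1-4i) + 1·(5) = -20i

DFT(5x + 1y) = 5·X + 1·Y = [-16, 20i, -36, -20i]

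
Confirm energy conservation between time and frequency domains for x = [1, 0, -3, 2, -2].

Time domain:
Σ|x[n]|² = |1|² + |0|² + |-3|² + |2|² + |-2|² = 18.0000

Frequency domain:
(1/5)Σ|X[k]|² = (1/5)(|-2|² + |1.1910+1.0368i|² + |2.3090-5.9309i|² + |2.3090+5.9309i|² + |1.1910-1.0368i|²) = (1/5)·90.0000 = 18.0000

Both sides agree, confirming Parseval's theorem.

Σ|x[n]|² = (1/N)Σ|X[k]|² = 18.0000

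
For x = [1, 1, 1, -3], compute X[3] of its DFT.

X[3] = Σ(n=0 to 3) x[n] · ω_4^(3n) where ω_4 = e^(-2πi/4)
= (1)·ω_4^0 + (1)·ω_4^3 + (1)·ω_4^6 + (-3)·ω_4^9

X[3] = 4i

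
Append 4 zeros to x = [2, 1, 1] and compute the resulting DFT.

Original 3-point DFT: [4, 1, 1]
Zero-padded 7-point DFT provides frequency interpolation.

DFT_7([x, 0, ...]) = [4, 2.4010-1.7568i, 0.8765-0.5410i, 1.7225+0.3479i, 1.7225-0.3479i, 0.8765+0.5410i, 2.4010+1.7568i]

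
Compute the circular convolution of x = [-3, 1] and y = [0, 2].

(x ⊛ y)[n] = Σ(m=0 to 1) x[m] · y[(n-m) mod 2]

Computing each output sample:
(x ⊛ y)[0] = 2
(x ⊛ y)[1] = -6

x ⊛ y = [2, -6]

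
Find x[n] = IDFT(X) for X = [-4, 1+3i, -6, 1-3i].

x[n] = (1/4) Σ(k=0 to 3) X[k] · e^(2πikn/4)

Computing each x[n]:
x[0] = -2
x[1] = -1
x[2] = -3
x[3] = 2

x = [-2, -1, -3, 2]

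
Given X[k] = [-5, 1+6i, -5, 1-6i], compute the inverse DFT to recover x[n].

x[n] = (1/4) Σ(k=0 to 3) X[k] · e^(2πikn/4)

Computing each x[n]:
x[0] = -2
x[1] = -3
x[2] = -3
x[3] = 3

x = [-2, -3, -3, 3]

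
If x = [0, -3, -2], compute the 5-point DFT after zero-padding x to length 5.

Original 3-point DFT: [-5, 2.5000+0.8660i, 2.5000-0.8660i]
Zero-padded 5-point DFT provides frequency interpolation.

DFT_5([x, 0, ...]) = [-5, 0.6910+4.0287i, 1.8090-0.1388i, 1.8090+0.1388i, 0.6910-4.0287i]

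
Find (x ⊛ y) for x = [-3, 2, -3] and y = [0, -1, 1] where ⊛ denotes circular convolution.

(x ⊛ y)[n] = Σ(m=0 to 2) x[m] · y[(n-m) mod 3]

Computing each output sample:
(x ⊛ y)[0] = 5
(x ⊛ y)[1] = 0
(x ⊛ y)[2] = -5

x ⊛ y = [5, 0, -5]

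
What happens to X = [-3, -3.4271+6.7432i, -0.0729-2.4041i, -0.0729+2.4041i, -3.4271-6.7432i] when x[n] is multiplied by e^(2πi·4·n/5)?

Modulation property: DFT(ω_5^(-4n)·x[n]) = X[(k-4) mod 5], so circularly shift X by 4 positions.

X[k-4] = [-3.4271+6.7432i, -0.0729-2.4041i, -0.0729+2.4041i, -3.4271-6.7432i, -3]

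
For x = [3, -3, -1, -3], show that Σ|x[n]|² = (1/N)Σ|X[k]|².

Time domain:
Σ|x[n]|² = |3|² + |-3|² + |-1|² + |-3|² = 28.0000

Frequency domain:
(1/4)Σ|X[k]|² = (1/4)(|-4|² + |4|² + |8|² + |4|²) = (1/4)·112.0000 = 28.0000

Both sides agree, confirming Parseval's theorem.

Σ|x[n]|² = (1/N)Σ|X[k]|² = 28.0000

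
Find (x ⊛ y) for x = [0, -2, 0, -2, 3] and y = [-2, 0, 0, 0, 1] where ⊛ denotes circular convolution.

(x ⊛ y)[n] = Σ(m=0 to 4) x[m] · y[(n-m) mod 5]

Computing each output sample:
(x ⊛ y)[0] = -2
(x ⊛ y)[1] = 4
(x ⊛ y)[2] = -2
(x ⊛ y)[3] = 7
(x ⊛ y)[4] = -6

x ⊛ y = [-2, 4, -2, 7, -6]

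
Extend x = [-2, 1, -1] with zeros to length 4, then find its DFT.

Original 3-point DFT: [-2, -2.0000-1.7321i, -2.0000+1.7321i]
Zero-padded 4-point DFT provides frequency interpolation.

DFT_4([x, 0, ...]) = [-2, -1-1i, -4, -1+1i]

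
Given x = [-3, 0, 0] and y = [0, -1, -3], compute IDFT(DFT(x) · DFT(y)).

(x ⊛ y)[n] = Σ(m=0 to 2) x[m] · y[(n-m) mod 3]

Computing each output sample:
(x ⊛ y)[0] = 0
(x ⊛ y)[1] = 3
(x ⊛ y)[2] = 9

x ⊛ y = [0, 3, 9]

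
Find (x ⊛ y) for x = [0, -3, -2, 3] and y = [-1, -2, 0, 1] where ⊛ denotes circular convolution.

(x ⊛ y)[n] = Σ(m=0 to 3) x[m] · y[(n-m) mod 4]

Computing each output sample:
(x ⊛ y)[0] = -9
(x ⊛ y)[1] = 1
(x ⊛ y)[2] = 11
(x ⊛ y)[3] = 1

x ⊛ y = [-9, 1, 11, 1]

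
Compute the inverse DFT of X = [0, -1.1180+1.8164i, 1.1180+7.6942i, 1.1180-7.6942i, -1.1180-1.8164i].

x[n] = (1/5) Σ(k=0 to 4) X[k] · e^(2πikn/5)

Computing each x[n]:
x[0] = 0
x[1] = -3
x[2] = 3
x[3] = -2
x[4] = 2

x = [0, -3, 3, -2, 2]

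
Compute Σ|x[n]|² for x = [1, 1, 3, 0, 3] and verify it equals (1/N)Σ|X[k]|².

Time domain:
Σ|x[n]|² = |1|² + |1|² + |3|² + |0|² + |3|² = 20.0000

Frequency domain:
(1/5)Σ|X[k]|² = (1/5)(|8|² + |-0.1910+0.1388i|² + |-1.3090+4.0287i|² + |-1.3090-4.0287i|² + |-0.1910-0.1388i|²) = (1/5)·100.0000 = 20.0000

Both sides agree, confirming Parseval's theorem.

Σ|x[n]|² = (1/N)Σ|X[k]|² = 20.0000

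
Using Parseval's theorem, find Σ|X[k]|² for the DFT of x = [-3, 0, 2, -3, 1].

Parseval: Σ|x[n]|² = (1/N)Σ|X[k]|², so Σ|X[k]|² = N·Σ|x[n]|² = 5·23.0000

Σ|X[k]|² = N·Σ|x[n]|² = 5·23.0000 = 115.0000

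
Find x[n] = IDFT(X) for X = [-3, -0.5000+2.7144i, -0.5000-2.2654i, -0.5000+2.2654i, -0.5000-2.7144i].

x[n] = (1/5) Σ(k=0 to 4) X[k] · e^(2πikn/5)

Computing each x[n]:
x[0] = -1
x[1] = -1
x[2] = -2
x[3] = 1
x[4] = 0

x = [-1, -1, -2, 1, 0]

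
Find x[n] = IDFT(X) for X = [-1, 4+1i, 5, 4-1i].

x[n] = (1/4) Σ(k=0 to 3) X[k] · e^(2πikn/4)

Computing each x[n]:
x[0] = 3
x[1] = -2
x[2] = -1
x[3] = -1

x = [3, -2, -1, -1]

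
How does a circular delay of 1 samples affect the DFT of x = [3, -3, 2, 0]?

Time shift by 1: X_shifted[k] = ω_4^(1k) · X[k]
Shifted x = [0, 3, -3, 2]

DFT(x[n-1]) = [2, 3-1i, -8, 3+1i]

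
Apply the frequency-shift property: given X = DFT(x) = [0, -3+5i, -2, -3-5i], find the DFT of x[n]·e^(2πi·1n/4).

Modulation property: DFT(ω_4^(-1n)·x[n]) = X[(k-1) mod 4], so circularly shift X by 1 positions.

X[k-1] = [-3-5i, 0, -3+5i, -2]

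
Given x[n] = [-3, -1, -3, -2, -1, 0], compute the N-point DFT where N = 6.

X[k] = Σ(n=0 to 5) x[n] · ω_6^(nk)
where ω_6 = e^(-2πi/6)

Computing each X[k]:
X[0] = -10
X[1] = 0.5000+2.5981i
X[2] = -2.5000-0.8660i
X[3] = -4
X[4] = -2.5000+0.8660i
X[5] = 0.5000-2.5981i

X = [-10, 0.5000+2.5981i, -2.5000-0.8660i, -4, -2.5000+0.8660i, 0.5000-2.5981i]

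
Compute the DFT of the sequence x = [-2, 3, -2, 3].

X[k] = Σ(n=0 to 3) x[n] · ω_4^(nk)
where ω_4 = e^(-2πi/4)

Computing each X[k]:
X[0] = 2
X[1] = 0
X[2] = -10
X[3] = 0

X = [2, 0, -10, 0]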